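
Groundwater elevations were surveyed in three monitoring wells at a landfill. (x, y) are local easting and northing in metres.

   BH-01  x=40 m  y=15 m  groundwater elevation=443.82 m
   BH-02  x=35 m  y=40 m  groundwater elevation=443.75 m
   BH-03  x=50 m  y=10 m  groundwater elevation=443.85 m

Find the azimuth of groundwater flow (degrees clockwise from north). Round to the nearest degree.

With h = a·x + b·y + c and BH-01 as origin, the differences give:
  (-5)·a + 25·b = -0.07
  10·a + (-5)·b = +0.03
Eliminate b (×(-5) and ×25, subtract): -225·a = -0.400 → a = ∂h/∂x = +0.001778
Back-substitute: b = ∂h/∂y = -0.002444.
Flow direction (−∇h) has components (-0.001778 E, +0.002444 N).
Azimuth = atan2(E, N) = atan2(-0.001778, +0.002444) = 324.0° ≈ 324°.

324°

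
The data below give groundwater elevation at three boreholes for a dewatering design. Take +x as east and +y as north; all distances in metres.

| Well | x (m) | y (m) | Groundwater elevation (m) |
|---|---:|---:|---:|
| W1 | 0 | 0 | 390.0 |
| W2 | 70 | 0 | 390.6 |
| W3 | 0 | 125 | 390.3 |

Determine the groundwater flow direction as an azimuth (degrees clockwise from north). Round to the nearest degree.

254°

∂h/∂x = (390.6 − 390.0) / (70 − 0) = +0.008571
∂h/∂y = (390.3 − 390.0) / (125 − 0) = +0.002400
Flow direction (−∇h) has components (-0.008571 E, -0.002400 N).
Azimuth = atan2(E, N) = atan2(-0.008571, -0.002400) = 254.4° ≈ 254°.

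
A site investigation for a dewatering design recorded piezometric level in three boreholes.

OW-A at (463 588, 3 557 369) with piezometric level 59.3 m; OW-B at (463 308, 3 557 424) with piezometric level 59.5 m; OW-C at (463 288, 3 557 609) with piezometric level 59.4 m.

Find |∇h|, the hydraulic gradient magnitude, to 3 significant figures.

With h = a·x + b·y + c and OW-A as origin, the differences give:
  (-280)·a + 55·b = +0.2
  (-300)·a + 240·b = +0.1
Eliminate b (×240 and ×55, subtract): -50700·a = 42.50 → a = ∂h/∂x = -0.0008383
Back-substitute: b = ∂h/∂y = -0.0006312.
|∇h| = √(-0.0008383² + -0.0006312²) = 0.001049

0.00105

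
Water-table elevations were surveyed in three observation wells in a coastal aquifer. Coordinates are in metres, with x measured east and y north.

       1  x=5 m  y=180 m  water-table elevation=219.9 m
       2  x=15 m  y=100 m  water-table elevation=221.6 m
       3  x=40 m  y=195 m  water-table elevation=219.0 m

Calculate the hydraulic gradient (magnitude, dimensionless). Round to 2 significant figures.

Taking 1 as reference: 2−1 = (10, -80, +1.7); 3−1 = (35, 15, -0.9).
Determinant of the coordinate differences = 10·15 − 35·(-80) = 2950.
∂h/∂x = [(+1.7)·15 − (-0.9)·(-80)] / 2950 = -0.01576
∂h/∂y = [10·(-0.9) − 35·(+1.7)] / 2950 = -0.02322
|∇h| = √(-0.01576² + -0.02322²) = 0.02806

0.028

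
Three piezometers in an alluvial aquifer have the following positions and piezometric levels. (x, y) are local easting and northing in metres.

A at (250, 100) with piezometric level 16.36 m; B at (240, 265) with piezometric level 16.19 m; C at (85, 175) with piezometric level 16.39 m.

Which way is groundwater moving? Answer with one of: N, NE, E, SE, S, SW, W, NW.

Differences from A: to B (Δx, Δy, Δh) = (-10, 165, -0.17); to C = (-165, 75, +0.03).
Determinant of the coordinate differences = (-10)·75 − (-165)·165 = 26475.
∂h/∂x = [(-0.17)·75 − (+0.03)·165] / 26475 = -0.0006686
∂h/∂y = [(-10)·(+0.03) − (-165)·(-0.17)] / 26475 = -0.001071
Flow = −∇h = (+0.0006686 east, +0.001071 north), which points northeast.

NE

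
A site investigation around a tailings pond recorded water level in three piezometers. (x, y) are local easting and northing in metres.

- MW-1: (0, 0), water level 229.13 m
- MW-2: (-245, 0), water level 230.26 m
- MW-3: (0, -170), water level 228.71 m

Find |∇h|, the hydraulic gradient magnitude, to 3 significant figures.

∂h/∂x = (230.26 − 229.13) / (-245 − 0) = -0.004612
∂h/∂y = (228.71 − 229.13) / (-170 − 0) = +0.002471
|∇h| = √(-0.004612² + 0.002471²) = 0.005232

0.00523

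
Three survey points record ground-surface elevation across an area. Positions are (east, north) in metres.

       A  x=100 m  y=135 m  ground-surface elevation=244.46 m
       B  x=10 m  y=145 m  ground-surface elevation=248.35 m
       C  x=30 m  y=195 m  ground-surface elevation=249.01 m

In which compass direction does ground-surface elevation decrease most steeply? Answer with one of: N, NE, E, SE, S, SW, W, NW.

SE

Taking A as reference: B−A = (-90, 10, +3.89); C−A = (-70, 60, +4.55).
Solve a·Δx + b·Δy = Δz: det = (-90)·60 − (-70)·10 = -4700.
∂z/∂x = [(+3.89)·60 − (+4.55)·10] / -4700 = -0.03998
∂z/∂y = [(-90)·(+4.55) − (-70)·(+3.89)] / -4700 = +0.02919
Steepest decrease is along −∇f = (+0.03998 E, -0.02919 N) → southeast.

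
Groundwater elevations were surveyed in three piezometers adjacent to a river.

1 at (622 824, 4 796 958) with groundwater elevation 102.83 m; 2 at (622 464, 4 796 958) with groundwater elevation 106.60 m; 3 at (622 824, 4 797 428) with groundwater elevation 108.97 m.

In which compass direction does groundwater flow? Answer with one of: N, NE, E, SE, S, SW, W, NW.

∂h/∂x = (106.60 − 102.83) / (622464 − 622824) = -0.01047
∂h/∂y = (108.97 − 102.83) / (4797428 − 4796958) = +0.01306
Flow = −∇h = (+0.01047 east, -0.01306 north), which points southeast.

SE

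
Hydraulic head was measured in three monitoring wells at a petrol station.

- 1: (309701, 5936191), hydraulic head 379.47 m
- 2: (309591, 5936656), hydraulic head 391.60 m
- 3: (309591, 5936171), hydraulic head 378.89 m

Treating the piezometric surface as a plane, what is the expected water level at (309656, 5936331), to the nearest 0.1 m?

Taking 1 as reference: 2−1 = (-110, 465, +12.13); 3−1 = (-110, -20, -0.58).
Solve a·Δx + b·Δy = Δh: det = (-110)·(-20) − (-110)·465 = 53350.
∂h/∂x = [(+12.13)·(-20) − (-0.58)·465] / 53350 = +0.0005080
∂h/∂y = [(-110)·(-0.58) − (-110)·(+12.13)] / 53350 = +0.02621
h(309656, 5936331) = 379.47 + (+0.0005080)·(-45) + (+0.02621)·(140) = 379.47 -0.023 +3.669 = 383.116 m.

383.1 m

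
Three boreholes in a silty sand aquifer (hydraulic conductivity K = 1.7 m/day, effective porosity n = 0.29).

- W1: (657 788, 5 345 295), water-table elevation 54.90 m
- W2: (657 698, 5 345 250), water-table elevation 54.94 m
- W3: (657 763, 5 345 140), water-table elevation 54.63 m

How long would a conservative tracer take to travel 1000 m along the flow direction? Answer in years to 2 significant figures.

Three-point gradient (reference W1): Δ to W2 = (-90, -45, +0.04), Δ to W3 = (-25, -155, -0.27).
∂h/∂x = -0.001431, ∂h/∂y = +0.001973 (det = 12825).
|∇h| = √(-0.001431² + 0.001973²) = 0.002437
Seepage velocity v = K·i/n = 1.7 × 0.002437 / 0.29 = 0.01429 m/day.
t = 1000 / 0.01429 = 6.998e+04 days = 192 years.

190 years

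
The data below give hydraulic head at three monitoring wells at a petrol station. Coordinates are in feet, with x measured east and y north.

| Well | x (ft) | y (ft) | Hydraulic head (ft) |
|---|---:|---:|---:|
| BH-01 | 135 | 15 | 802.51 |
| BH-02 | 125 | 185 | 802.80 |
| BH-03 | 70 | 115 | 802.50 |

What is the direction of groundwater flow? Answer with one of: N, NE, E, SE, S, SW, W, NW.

Differences from BH-01: to BH-02 (Δx, Δy, Δh) = (-10, 170, +0.29); to BH-03 = (-65, 100, -0.01).
Determinant of the coordinate differences = (-10)·100 − (-65)·170 = 10050.
∂h/∂x = [(+0.29)·100 − (-0.01)·170] / 10050 = +0.003055
∂h/∂y = [(-10)·(-0.01) − (-65)·(+0.29)] / 10050 = +0.001886
Flow = −∇h = (-0.003055 east, -0.001886 north), which points southwest.

SW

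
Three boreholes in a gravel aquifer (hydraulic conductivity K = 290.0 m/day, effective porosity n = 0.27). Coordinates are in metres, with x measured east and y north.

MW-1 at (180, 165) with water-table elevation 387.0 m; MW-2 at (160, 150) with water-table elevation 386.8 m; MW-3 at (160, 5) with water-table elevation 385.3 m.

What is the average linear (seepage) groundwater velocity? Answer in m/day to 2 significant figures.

Taking MW-1 as reference: MW-2−MW-1 = (-20, -15, -0.2); MW-3−MW-1 = (-20, -160, -1.7).
Determinant of the coordinate differences = (-20)·(-160) − (-20)·(-15) = 2900.
∂h/∂x = [(-0.2)·(-160) − (-1.7)·(-15)] / 2900 = +0.002241
∂h/∂y = [(-20)·(-1.7) − (-20)·(-0.2)] / 2900 = +0.01034
|∇h| = √(0.002241² + 0.01034²) = 0.01058
Seepage velocity v = K·i/n = 290.0 × 0.01058 / 0.27 = 11.36 m/day.

11 m/day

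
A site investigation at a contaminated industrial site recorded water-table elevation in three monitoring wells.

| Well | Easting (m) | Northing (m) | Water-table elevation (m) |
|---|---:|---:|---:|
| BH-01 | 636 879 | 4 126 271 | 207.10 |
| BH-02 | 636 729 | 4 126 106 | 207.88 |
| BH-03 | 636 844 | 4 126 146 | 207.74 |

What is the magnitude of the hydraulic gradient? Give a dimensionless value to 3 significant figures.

0.00533

With h = a·x + b·y + c and BH-01 as origin, the differences give:
  (-150)·a + (-165)·b = +0.78
  (-35)·a + (-125)·b = +0.64
Eliminate b (×(-125) and ×(-165), subtract): 12975·a = 8.100 → a = ∂h/∂x = +0.0006243
Back-substitute: b = ∂h/∂y = -0.005295.
|∇h| = √(0.0006243² + -0.005295²) = 0.005332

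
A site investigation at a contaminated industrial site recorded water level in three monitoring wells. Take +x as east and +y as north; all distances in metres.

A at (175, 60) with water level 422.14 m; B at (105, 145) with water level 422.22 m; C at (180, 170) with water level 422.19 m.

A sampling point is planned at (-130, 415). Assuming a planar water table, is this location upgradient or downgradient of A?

Taking A as reference: B−A = (-70, 85, +0.08); C−A = (5, 110, +0.05).
Determinant of the coordinate differences = (-70)·110 − 5·85 = -8125.
∂h/∂x = [(+0.08)·110 − (+0.05)·85] / -8125 = -0.0005600
∂h/∂y = [(-70)·(+0.05) − 5·(+0.08)] / -8125 = +0.0004800
Head at (-130, 415) = 422.14 + (-0.0005600)·(-305) + (+0.0004800)·(355) = 422.48 m.
That is higher than the 422.14 m at A, so the point is upgradient.

upgradient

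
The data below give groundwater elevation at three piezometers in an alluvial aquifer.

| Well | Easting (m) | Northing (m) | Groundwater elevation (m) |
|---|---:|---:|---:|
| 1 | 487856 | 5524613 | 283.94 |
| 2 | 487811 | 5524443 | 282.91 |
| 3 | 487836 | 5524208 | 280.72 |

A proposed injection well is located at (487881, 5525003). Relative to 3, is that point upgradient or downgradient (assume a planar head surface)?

With h = a·x + b·y + c and 1 as origin, the differences give:
  (-45)·a + (-170)·b = -1.03
  (-20)·a + (-405)·b = -3.22
Eliminate b (×(-405) and ×(-170), subtract): 14825·a = -130.250 → a = ∂h/∂x = -0.008786
Back-substitute: b = ∂h/∂y = +0.008384.
Head at (487881, 5525003) = 283.94 + (-0.008786)·(25) + (+0.008384)·(390) = 286.99 m.
That is higher than the 280.72 m at 3, so the point is upgradient.

upgradient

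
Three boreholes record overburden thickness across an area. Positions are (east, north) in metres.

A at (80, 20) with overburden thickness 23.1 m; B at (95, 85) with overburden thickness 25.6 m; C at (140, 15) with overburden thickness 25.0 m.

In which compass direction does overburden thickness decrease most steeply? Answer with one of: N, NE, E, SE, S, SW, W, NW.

SW

Taking A as reference: B−A = (15, 65, +2.5); C−A = (60, -5, +1.9).
Determinant of the coordinate differences = 15·(-5) − 60·65 = -3975.
∂d/∂x = [(+2.5)·(-5) − (+1.9)·65] / -3975 = +0.03421
∂d/∂y = [15·(+1.9) − 60·(+2.5)] / -3975 = +0.03057
Steepest decrease is along −∇f = (-0.03421 E, -0.03057 N) → southwest.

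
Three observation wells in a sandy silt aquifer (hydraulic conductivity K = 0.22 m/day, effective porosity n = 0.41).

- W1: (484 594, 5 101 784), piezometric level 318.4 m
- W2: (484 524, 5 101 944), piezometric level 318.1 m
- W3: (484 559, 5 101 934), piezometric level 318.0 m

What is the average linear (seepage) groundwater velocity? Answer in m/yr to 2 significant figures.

Differences from W1: to W2 (Δx, Δy, Δh) = (-70, 160, -0.3); to W3 = (-35, 150, -0.4).
Determinant of the coordinate differences = (-70)·150 − (-35)·160 = -4900.
∂h/∂x = [(-0.3)·150 − (-0.4)·160] / -4900 = -0.003878
∂h/∂y = [(-70)·(-0.4) − (-35)·(-0.3)] / -4900 = -0.003571
|∇h| = √(-0.003878² + -0.003571²) = 0.005272
Seepage velocity v = K·i/n = 0.22 × 0.005272 / 0.41 = 0.002829 m/day = 1.033 m/yr.

1.0 m/yr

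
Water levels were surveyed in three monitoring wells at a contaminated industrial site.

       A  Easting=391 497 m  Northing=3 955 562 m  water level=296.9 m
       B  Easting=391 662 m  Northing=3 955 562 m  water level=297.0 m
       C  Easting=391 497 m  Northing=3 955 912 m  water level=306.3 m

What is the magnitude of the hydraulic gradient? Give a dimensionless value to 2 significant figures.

0.027

∂h/∂x = (297.0 − 296.9) / (391662 − 391497) = +0.0006061
∂h/∂y = (306.3 − 296.9) / (3955912 − 3955562) = +0.02686
|∇h| = √(0.0006061² + 0.02686²) = 0.02687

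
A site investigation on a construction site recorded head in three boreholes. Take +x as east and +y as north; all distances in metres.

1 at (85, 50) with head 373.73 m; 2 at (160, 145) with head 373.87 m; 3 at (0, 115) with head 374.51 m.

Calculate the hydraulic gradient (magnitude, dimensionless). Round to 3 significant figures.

Three-point gradient (reference 1): Δ to 2 = (75, 95, +0.14), Δ to 3 = (-85, 65, +0.78).
∂h/∂x = -0.005019, ∂h/∂y = +0.005436 (det = 12950).
|∇h| = √(-0.005019² + 0.005436²) = 0.007399

0.00740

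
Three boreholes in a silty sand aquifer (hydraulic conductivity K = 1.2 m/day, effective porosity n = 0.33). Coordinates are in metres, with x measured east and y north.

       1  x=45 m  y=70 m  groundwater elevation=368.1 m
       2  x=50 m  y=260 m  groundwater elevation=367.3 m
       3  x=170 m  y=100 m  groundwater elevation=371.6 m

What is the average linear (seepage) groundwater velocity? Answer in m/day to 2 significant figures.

0.11 m/day

Differences from 1: to 2 (Δx, Δy, Δh) = (5, 190, -0.8); to 3 = (125, 30, +3.5).
Determinant of the coordinate differences = 5·30 − 125·190 = -23600.
∂h/∂x = [(-0.8)·30 − (+3.5)·190] / -23600 = +0.02919
∂h/∂y = [5·(+3.5) − 125·(-0.8)] / -23600 = -0.004979
|∇h| = √(0.02919² + -0.004979²) = 0.02961
Seepage velocity v = K·i/n = 1.2 × 0.02961 / 0.33 = 0.1077 m/day.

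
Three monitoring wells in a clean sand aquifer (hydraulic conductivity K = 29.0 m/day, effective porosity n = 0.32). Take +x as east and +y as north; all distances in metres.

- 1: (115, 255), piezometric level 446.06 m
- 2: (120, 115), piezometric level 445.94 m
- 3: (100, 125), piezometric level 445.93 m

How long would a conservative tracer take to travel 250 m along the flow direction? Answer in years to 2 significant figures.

Differences from 1: to 2 (Δx, Δy, Δh) = (5, -140, -0.12); to 3 = (-15, -130, -0.13).
Determinant of the coordinate differences = 5·(-130) − (-15)·(-140) = -2750.
∂h/∂x = [(-0.12)·(-130) − (-0.13)·(-140)] / -2750 = +0.0009455
∂h/∂y = [5·(-0.13) − (-15)·(-0.12)] / -2750 = +0.0008909
|∇h| = √(0.0009455² + 0.0008909²) = 0.001299
Seepage velocity v = K·i/n = 29.0 × 0.001299 / 0.32 = 0.1177 m/day.
t = 250 / 0.1177 = 2124 days = 5.82 years.

5.8 years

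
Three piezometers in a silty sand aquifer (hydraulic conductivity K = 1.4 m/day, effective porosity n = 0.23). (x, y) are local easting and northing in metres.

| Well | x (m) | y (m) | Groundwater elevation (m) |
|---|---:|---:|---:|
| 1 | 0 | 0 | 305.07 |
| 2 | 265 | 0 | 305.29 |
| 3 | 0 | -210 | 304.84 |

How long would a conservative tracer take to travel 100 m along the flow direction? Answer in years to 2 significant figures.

33 years

∂h/∂x = (305.29 − 305.07) / (265 − 0) = +0.0008302
∂h/∂y = (304.84 − 305.07) / (-210 − 0) = +0.001095
|∇h| = √(0.0008302² + 0.001095²) = 0.001374
Seepage velocity v = K·i/n = 1.4 × 0.001374 / 0.23 = 0.008363 m/day.
t = 100 / 0.008363 = 1.196e+04 days = 32.7 years.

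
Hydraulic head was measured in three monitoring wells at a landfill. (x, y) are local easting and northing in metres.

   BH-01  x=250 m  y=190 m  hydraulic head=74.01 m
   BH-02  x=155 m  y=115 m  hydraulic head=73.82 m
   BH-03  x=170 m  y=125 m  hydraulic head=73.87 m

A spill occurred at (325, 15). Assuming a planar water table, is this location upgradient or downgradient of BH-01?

With h = a·x + b·y + c and BH-01 as origin, the differences give:
  (-95)·a + (-75)·b = -0.19
  (-80)·a + (-65)·b = -0.14
Eliminate b (×(-65) and ×(-75), subtract): 175·a = 1.850 → a = ∂h/∂x = +0.01057
Back-substitute: b = ∂h/∂y = -0.01086.
Head at (325, 15) = 74.01 + (+0.01057)·(75) + (-0.01086)·(-175) = 76.70 m.
That is higher than the 74.01 m at BH-01, so the point is upgradient.

upgradient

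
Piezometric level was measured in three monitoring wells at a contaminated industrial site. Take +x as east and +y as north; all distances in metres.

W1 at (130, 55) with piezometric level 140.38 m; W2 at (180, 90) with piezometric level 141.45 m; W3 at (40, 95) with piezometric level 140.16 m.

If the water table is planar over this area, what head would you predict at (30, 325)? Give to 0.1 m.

Taking W1 as reference: W2−W1 = (50, 35, +1.07); W3−W1 = (-90, 40, -0.22).
Determinant of the coordinate differences = 50·40 − (-90)·35 = 5150.
∂h/∂x = [(+1.07)·40 − (-0.22)·35] / 5150 = +0.009806
∂h/∂y = [50·(-0.22) − (-90)·(+1.07)] / 5150 = +0.01656
h(30, 325) = 140.38 + (+0.009806)·(-100) + (+0.01656)·(270) = 140.38 -0.981 +4.472 = 143.871 m.

143.9 m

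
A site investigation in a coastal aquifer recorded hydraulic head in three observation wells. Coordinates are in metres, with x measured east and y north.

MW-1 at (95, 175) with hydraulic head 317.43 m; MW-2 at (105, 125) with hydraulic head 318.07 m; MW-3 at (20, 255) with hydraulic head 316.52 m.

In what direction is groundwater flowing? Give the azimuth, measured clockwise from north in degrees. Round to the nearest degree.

Three-point gradient (reference MW-1): Δ to MW-2 = (10, -50, +0.64), Δ to MW-3 = (-75, 80, -0.91).
∂h/∂x = -0.001932, ∂h/∂y = -0.01319 (det = -2950).
Flow direction (−∇h) has components (+0.001932 E, +0.01319 N).
Azimuth = atan2(E, N) = atan2(+0.001932, +0.01319) = 8.3° ≈ 008°.

008°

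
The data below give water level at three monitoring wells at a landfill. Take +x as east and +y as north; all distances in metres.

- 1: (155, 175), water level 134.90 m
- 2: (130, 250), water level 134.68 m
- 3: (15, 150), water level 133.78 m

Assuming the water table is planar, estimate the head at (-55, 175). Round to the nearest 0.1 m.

133.2 m

With h = a·x + b·y + c and 1 as origin, the differences give:
  (-25)·a + 75·b = -0.22
  (-140)·a + (-25)·b = -1.12
Eliminate b (×(-25) and ×75, subtract): 11125·a = 89.500 → a = ∂h/∂x = +0.008045
Back-substitute: b = ∂h/∂y = -0.0002517.
h(-55, 175) = 134.90 + (+0.008045)·(-210) + (-0.0002517)·(0) = 134.90 -1.689 -0.000 = 133.211 m.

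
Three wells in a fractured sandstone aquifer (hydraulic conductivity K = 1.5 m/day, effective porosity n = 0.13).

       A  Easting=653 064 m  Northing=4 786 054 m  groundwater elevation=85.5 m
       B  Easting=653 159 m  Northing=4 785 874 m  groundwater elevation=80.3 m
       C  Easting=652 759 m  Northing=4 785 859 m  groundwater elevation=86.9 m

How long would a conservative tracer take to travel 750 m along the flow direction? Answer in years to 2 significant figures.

6.8 years

Taking A as reference: B−A = (95, -180, -5.2); C−A = (-305, -195, +1.4).
Determinant of the coordinate differences = 95·(-195) − (-305)·(-180) = -73425.
∂h/∂x = [(-5.2)·(-195) − (+1.4)·(-180)] / -73425 = -0.01724
∂h/∂y = [95·(+1.4) − (-305)·(-5.2)] / -73425 = +0.01979
|∇h| = √(-0.01724² + 0.01979²) = 0.02625
Seepage velocity v = K·i/n = 1.5 × 0.02625 / 0.13 = 0.3029 m/day.
t = 750 / 0.3029 = 2476 days = 6.78 years.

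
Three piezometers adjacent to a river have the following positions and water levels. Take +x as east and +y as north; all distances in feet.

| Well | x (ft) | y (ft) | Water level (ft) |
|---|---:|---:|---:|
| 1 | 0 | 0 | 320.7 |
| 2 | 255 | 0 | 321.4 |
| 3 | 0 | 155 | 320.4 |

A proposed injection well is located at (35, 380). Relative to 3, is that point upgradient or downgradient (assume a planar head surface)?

downgradient

∂h/∂x = (321.4 − 320.7) / (255 − 0) = +0.002745
∂h/∂y = (320.4 − 320.7) / (155 − 0) = -0.001935
Head at (35, 380) = 320.7 + (+0.002745)·(35) + (-0.001935)·(380) = 320.06 ft.
That is lower than the 320.4 ft at 3, so the point is downgradient.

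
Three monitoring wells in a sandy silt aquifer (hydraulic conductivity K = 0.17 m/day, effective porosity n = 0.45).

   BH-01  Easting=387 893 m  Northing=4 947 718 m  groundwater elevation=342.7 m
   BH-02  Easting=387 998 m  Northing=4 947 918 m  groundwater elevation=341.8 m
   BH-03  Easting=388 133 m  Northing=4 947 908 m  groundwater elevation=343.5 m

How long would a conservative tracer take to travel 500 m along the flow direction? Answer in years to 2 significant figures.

Differences from BH-01: to BH-02 (Δx, Δy, Δh) = (105, 200, -0.9); to BH-03 = (240, 190, +0.8).
Solve a·Δx + b·Δy = Δh: det = 105·190 − 240·200 = -28050.
∂h/∂x = [(-0.9)·190 − (+0.8)·200] / -28050 = +0.01180
∂h/∂y = [105·(+0.8) − 240·(-0.9)] / -28050 = -0.01070
|∇h| = √(0.01180² + -0.01070²) = 0.01593
Seepage velocity v = K·i/n = 0.17 × 0.01593 / 0.45 = 0.006018 m/day.
t = 500 / 0.006018 = 8.308e+04 days = 227 years.

230 years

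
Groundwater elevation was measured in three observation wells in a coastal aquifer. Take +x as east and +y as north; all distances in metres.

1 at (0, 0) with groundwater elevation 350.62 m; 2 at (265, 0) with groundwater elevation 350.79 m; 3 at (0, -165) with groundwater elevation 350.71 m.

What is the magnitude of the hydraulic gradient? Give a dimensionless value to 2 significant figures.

0.00084

∂h/∂x = (350.79 − 350.62) / (265 − 0) = +0.0006415
∂h/∂y = (350.71 − 350.62) / (-165 − 0) = -0.0005455
|∇h| = √(0.0006415² + -0.0005455²) = 0.0008421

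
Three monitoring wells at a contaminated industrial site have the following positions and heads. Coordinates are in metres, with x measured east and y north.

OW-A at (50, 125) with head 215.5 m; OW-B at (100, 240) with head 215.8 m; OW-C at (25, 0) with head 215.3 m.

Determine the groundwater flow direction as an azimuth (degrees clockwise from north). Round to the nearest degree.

With h = a·x + b·y + c and OW-A as origin, the differences give:
  50·a + 115·b = +0.3
  (-25)·a + (-125)·b = -0.2
Eliminate b (×(-125) and ×115, subtract): -3375·a = -14.50 → a = ∂h/∂x = +0.004296
Back-substitute: b = ∂h/∂y = +0.0007407.
Flow direction (−∇h) has components (-0.004296 E, -0.0007407 N).
Azimuth = atan2(E, N) = atan2(-0.004296, -0.0007407) = 260.2° ≈ 260°.

260°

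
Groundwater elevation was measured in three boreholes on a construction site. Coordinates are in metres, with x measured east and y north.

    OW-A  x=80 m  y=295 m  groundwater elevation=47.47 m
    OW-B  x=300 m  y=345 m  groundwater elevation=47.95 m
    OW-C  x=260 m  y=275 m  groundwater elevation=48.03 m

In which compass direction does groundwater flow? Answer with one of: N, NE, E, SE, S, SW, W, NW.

NW

Three-point gradient (reference OW-A): Δ to OW-B = (220, 50, +0.48), Δ to OW-C = (180, -20, +0.56).
∂h/∂x = +0.002806, ∂h/∂y = -0.002746 (det = -13400).
Flow = −∇h = (-0.002806 east, +0.002746 north), which points northwest.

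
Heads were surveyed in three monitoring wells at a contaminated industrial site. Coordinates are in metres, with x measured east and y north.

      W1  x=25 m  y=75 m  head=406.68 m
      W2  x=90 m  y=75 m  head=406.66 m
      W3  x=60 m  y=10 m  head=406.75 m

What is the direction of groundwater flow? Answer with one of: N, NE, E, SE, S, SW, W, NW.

N

With h = a·x + b·y + c and W1 as origin, the differences give:
  65·a + 0·b = -0.02
  35·a + (-65)·b = +0.07
Eliminate b (×(-65) and ×0, subtract): -4225·a = 1.300 → a = ∂h/∂x = -0.0003077
Back-substitute: b = ∂h/∂y = -0.001243.
Flow = −∇h = (+0.0003077 east, +0.001243 north), which points north.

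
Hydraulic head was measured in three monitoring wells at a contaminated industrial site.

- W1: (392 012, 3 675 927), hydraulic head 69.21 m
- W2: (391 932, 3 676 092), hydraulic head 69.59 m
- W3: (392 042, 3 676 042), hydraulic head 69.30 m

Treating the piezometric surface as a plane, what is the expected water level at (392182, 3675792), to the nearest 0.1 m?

Taking W1 as reference: W2−W1 = (-80, 165, +0.38); W3−W1 = (30, 115, +0.09).
Solve a·Δx + b·Δy = Δh: det = (-80)·115 − 30·165 = -14150.
∂h/∂x = [(+0.38)·115 − (+0.09)·165] / -14150 = -0.002039
∂h/∂y = [(-80)·(+0.09) − 30·(+0.38)] / -14150 = +0.001314
h(392182, 3675792) = 69.21 + (-0.002039)·(170) + (+0.001314)·(-135) = 69.21 -0.347 -0.177 = 68.686 m.

68.7 m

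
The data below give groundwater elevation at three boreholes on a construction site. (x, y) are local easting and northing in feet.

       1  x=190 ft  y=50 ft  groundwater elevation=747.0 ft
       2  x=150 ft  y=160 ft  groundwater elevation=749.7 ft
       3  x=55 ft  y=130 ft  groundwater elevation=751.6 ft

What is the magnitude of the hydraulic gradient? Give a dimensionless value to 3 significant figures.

0.0293

With h = a·x + b·y + c and 1 as origin, the differences give:
  (-40)·a + 110·b = +2.7
  (-135)·a + 80·b = +4.6
Eliminate b (×80 and ×110, subtract): 11650·a = -290.00 → a = ∂h/∂x = -0.02489
Back-substitute: b = ∂h/∂y = +0.01549.
|∇h| = √(-0.02489² + 0.01549²) = 0.02932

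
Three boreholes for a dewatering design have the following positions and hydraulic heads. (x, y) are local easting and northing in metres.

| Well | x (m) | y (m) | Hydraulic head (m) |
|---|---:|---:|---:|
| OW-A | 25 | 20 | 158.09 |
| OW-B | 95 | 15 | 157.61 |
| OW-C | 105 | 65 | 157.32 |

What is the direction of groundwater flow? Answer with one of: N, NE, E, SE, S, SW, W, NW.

NE

With h = a·x + b·y + c and OW-A as origin, the differences give:
  70·a + (-5)·b = -0.48
  80·a + 45·b = -0.77
Eliminate b (×45 and ×(-5), subtract): 3550·a = -25.450 → a = ∂h/∂x = -0.007169
Back-substitute: b = ∂h/∂y = -0.004366.
Flow = −∇h = (+0.007169 east, +0.004366 north), which points northeast.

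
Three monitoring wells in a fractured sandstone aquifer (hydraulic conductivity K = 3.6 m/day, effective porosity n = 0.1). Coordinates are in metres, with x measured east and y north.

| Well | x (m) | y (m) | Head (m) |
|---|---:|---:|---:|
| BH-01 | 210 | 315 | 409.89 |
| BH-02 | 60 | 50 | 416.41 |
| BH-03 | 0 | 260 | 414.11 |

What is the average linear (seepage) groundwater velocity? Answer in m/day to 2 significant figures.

0.80 m/day

Differences from BH-01: to BH-02 (Δx, Δy, Δh) = (-150, -265, +6.52); to BH-03 = (-210, -55, +4.22).
Determinant of the coordinate differences = (-150)·(-55) − (-210)·(-265) = -47400.
∂h/∂x = [(+6.52)·(-55) − (+4.22)·(-265)] / -47400 = -0.01603
∂h/∂y = [(-150)·(+4.22) − (-210)·(+6.52)] / -47400 = -0.01553
|∇h| = √(-0.01603² + -0.01553²) = 0.02232
Seepage velocity v = K·i/n = 3.6 × 0.02232 / 0.1 = 0.8035 m/day.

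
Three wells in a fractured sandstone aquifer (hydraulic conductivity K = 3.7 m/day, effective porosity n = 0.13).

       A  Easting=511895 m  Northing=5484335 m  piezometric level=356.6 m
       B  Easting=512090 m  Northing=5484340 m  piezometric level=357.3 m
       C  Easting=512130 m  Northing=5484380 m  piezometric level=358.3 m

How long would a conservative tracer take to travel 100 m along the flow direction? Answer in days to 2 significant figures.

160 days

With h = a·x + b·y + c and A as origin, the differences give:
  195·a + 5·b = +0.7
  235·a + 45·b = +1.7
Eliminate b (×45 and ×5, subtract): 7600·a = 23.00 → a = ∂h/∂x = +0.003026
Back-substitute: b = ∂h/∂y = +0.02197.
|∇h| = √(0.003026² + 0.02197²) = 0.02218
Seepage velocity v = K·i/n = 3.7 × 0.02218 / 0.13 = 0.6313 m/day.
t = 100 / 0.6313 = 158.4 days.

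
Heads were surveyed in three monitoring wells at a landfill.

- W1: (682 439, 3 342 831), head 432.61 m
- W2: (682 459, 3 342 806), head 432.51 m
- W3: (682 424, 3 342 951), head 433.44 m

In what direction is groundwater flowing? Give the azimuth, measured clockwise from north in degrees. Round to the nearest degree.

210°

Taking W1 as reference: W2−W1 = (20, -25, -0.10); W3−W1 = (-15, 120, +0.83).
Determinant of the coordinate differences = 20·120 − (-15)·(-25) = 2025.
∂h/∂x = [(-0.10)·120 − (+0.83)·(-25)] / 2025 = +0.004321
∂h/∂y = [20·(+0.83) − (-15)·(-0.10)] / 2025 = +0.007457
Flow direction (−∇h) has components (-0.004321 E, -0.007457 N).
Azimuth = atan2(E, N) = atan2(-0.004321, -0.007457) = 210.1° ≈ 210°.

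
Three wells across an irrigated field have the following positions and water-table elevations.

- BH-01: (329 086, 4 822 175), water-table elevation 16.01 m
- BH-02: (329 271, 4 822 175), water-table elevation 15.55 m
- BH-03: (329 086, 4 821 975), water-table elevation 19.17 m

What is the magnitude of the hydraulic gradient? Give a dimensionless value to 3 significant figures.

∂h/∂x = (15.55 − 16.01) / (329271 − 329086) = -0.002486
∂h/∂y = (19.17 − 16.01) / (4821975 − 4822175) = -0.01580
|∇h| = √(-0.002486² + -0.01580²) = 0.01599

0.0160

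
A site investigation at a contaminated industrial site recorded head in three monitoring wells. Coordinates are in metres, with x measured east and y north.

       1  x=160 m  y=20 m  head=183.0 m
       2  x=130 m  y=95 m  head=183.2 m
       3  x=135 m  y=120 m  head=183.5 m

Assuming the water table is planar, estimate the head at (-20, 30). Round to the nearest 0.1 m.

180.3 m

With h = a·x + b·y + c and 1 as origin, the differences give:
  (-30)·a + 75·b = +0.2
  (-25)·a + 100·b = +0.5
Eliminate b (×100 and ×75, subtract): -1125·a = -17.50 → a = ∂h/∂x = +0.01556
Back-substitute: b = ∂h/∂y = +0.008889.
h(-20, 30) = 183.0 + (+0.01556)·(-180) + (+0.008889)·(10) = 183.0 -2.800 +0.089 = 180.289 m.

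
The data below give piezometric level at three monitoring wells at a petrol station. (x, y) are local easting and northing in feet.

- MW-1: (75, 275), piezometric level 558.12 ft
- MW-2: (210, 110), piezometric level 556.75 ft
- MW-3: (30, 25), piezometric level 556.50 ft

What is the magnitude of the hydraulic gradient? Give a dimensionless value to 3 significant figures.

Three-point gradient (reference MW-1): Δ to MW-2 = (135, -165, -1.37), Δ to MW-3 = (-45, -250, -1.62).
∂h/∂x = -0.001826, ∂h/∂y = +0.006809 (det = -41175).
|∇h| = √(-0.001826² + 0.006809²) = 0.00705

0.00705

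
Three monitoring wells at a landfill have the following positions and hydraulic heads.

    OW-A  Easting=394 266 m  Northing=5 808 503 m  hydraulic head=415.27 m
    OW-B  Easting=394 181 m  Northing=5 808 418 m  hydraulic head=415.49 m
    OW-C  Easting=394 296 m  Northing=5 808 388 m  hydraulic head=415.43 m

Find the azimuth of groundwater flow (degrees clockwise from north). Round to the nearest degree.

With h = a·x + b·y + c and OW-A as origin, the differences give:
  (-85)·a + (-85)·b = +0.22
  30·a + (-115)·b = +0.16
Eliminate b (×(-115) and ×(-85), subtract): 12325·a = -11.700 → a = ∂h/∂x = -0.0009493
Back-substitute: b = ∂h/∂y = -0.001639.
Flow direction (−∇h) has components (+0.0009493 E, +0.001639 N).
Azimuth = atan2(E, N) = atan2(+0.0009493, +0.001639) = 30.1° ≈ 030°.

030°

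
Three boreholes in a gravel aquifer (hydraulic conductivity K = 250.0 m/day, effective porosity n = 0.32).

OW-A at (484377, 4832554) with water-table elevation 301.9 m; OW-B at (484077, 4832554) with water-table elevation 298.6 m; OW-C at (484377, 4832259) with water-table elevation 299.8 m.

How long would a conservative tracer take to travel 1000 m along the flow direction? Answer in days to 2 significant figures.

98 days

∂h/∂x = (298.6 − 301.9) / (484077 − 484377) = +0.01100
∂h/∂y = (299.8 − 301.9) / (4832259 − 4832554) = +0.007119
|∇h| = √(0.01100² + 0.007119²) = 0.0131
Seepage velocity v = K·i/n = 250.0 × 0.0131 / 0.32 = 10.23 m/day.
t = 1000 / 10.23 = 97.75 days.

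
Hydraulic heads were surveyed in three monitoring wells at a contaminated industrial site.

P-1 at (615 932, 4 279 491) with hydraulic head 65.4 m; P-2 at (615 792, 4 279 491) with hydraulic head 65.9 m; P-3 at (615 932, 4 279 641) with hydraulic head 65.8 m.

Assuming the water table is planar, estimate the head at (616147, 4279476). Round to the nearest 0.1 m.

64.6 m

∂h/∂x = (65.9 − 65.4) / (615792 − 615932) = -0.003571
∂h/∂y = (65.8 − 65.4) / (4279641 − 4279491) = +0.002667
h(616147, 4279476) = 65.4 + (-0.003571)·(215) + (+0.002667)·(-15) = 65.4 -0.768 -0.040 = 64.592 m.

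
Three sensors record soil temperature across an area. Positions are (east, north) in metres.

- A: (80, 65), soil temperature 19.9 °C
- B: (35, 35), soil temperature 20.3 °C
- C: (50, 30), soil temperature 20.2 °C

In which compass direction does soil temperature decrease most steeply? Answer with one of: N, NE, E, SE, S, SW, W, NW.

E

With T = a·x + b·y + c and A as origin, the differences give:
  (-45)·a + (-30)·b = +0.4
  (-30)·a + (-35)·b = +0.3
Eliminate b (×(-35) and ×(-30), subtract): 675·a = -5.00 → a = ∂T/∂x = -0.007407
Back-substitute: b = ∂T/∂y = -0.002222.
Steepest decrease is along −∇f = (+0.007407 E, +0.002222 N) → east.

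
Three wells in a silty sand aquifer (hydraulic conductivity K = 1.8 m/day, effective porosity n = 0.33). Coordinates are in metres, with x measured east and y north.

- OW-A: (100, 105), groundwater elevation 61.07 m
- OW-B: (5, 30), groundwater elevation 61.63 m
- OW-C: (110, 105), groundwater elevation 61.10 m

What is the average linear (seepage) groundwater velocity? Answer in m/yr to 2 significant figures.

Taking OW-A as reference: OW-B−OW-A = (-95, -75, +0.56); OW-C−OW-A = (10, 0, +0.03).
Solve a·Δx + b·Δy = Δh: det = (-95)·0 − 10·(-75) = 750.
∂h/∂x = [(+0.56)·0 − (+0.03)·(-75)] / 750 = +0.003000
∂h/∂y = [(-95)·(+0.03) − 10·(+0.56)] / 750 = -0.01127
|∇h| = √(0.003000² + -0.01127²) = 0.01166
Seepage velocity v = K·i/n = 1.8 × 0.01166 / 0.33 = 0.0636 m/day = 23.23 m/yr.

23 m/yr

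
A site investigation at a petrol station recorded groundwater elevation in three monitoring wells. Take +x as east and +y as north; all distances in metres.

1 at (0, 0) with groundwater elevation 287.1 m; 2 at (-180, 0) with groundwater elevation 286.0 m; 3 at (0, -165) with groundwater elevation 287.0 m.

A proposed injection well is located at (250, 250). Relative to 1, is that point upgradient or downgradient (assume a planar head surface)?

upgradient

∂h/∂x = (286.0 − 287.1) / (-180 − 0) = +0.006111
∂h/∂y = (287.0 − 287.1) / (-165 − 0) = +0.0006061
Head at (250, 250) = 287.1 + (+0.006111)·(250) + (+0.0006061)·(250) = 288.78 m.
That is higher than the 287.1 m at 1, so the point is upgradient.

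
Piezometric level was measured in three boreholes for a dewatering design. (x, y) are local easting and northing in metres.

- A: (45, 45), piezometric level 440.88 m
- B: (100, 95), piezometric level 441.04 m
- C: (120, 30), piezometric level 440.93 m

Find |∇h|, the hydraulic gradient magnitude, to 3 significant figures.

0.00229

With h = a·x + b·y + c and A as origin, the differences give:
  55·a + 50·b = +0.16
  75·a + (-15)·b = +0.05
Eliminate b (×(-15) and ×50, subtract): -4575·a = -4.900 → a = ∂h/∂x = +0.001071
Back-substitute: b = ∂h/∂y = +0.002022.
|∇h| = √(0.001071² + 0.002022²) = 0.002288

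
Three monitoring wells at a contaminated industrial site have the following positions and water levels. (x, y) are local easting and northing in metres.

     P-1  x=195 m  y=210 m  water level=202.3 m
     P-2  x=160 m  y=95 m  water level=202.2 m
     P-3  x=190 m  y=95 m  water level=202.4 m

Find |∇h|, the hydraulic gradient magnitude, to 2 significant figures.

With h = a·x + b·y + c and P-1 as origin, the differences give:
  (-35)·a + (-115)·b = -0.1
  (-5)·a + (-115)·b = +0.1
Eliminate b (×(-115) and ×(-115), subtract): 3450·a = 23.00 → a = ∂h/∂x = +0.006667
Back-substitute: b = ∂h/∂y = -0.001159.
|∇h| = √(0.006667² + -0.001159²) = 0.006767

0.0068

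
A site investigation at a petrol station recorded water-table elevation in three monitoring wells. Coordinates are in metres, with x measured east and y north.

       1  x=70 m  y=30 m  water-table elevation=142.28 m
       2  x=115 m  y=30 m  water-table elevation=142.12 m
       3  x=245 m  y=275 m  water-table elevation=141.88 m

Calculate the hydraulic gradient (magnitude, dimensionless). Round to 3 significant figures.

0.00367

Three-point gradient (reference 1): Δ to 2 = (45, 0, -0.16), Δ to 3 = (175, 245, -0.40).
∂h/∂x = -0.003556, ∂h/∂y = +0.0009070 (det = 11025).
|∇h| = √(-0.003556² + 0.0009070²) = 0.00367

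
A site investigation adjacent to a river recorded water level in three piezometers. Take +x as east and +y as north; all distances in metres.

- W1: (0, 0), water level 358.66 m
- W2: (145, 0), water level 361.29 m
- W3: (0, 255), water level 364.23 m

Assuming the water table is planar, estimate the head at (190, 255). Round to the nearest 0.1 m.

∂h/∂x = (361.29 − 358.66) / (145 − 0) = +0.01814
∂h/∂y = (364.23 − 358.66) / (255 − 0) = +0.02184
h(190, 255) = 358.66 + (+0.01814)·(190) + (+0.02184)·(255) = 358.66 +3.446 +5.570 = 367.676 m.

367.7 m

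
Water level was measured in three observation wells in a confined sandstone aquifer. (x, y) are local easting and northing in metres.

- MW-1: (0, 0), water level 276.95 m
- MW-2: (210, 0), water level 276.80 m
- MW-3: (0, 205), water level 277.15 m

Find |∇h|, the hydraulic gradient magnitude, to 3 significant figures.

∂h/∂x = (276.80 − 276.95) / (210 − 0) = -0.0007143
∂h/∂y = (277.15 − 276.95) / (205 − 0) = +0.0009756
|∇h| = √(-0.0007143² + 0.0009756²) = 0.001209

0.00121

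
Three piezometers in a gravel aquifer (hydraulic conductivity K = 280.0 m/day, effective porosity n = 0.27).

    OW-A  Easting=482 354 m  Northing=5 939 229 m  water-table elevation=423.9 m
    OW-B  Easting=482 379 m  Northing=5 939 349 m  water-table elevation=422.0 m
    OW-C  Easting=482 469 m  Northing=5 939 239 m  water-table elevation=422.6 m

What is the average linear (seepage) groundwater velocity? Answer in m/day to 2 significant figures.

Taking OW-A as reference: OW-B−OW-A = (25, 120, -1.9); OW-C−OW-A = (115, 10, -1.3).
Determinant of the coordinate differences = 25·10 − 115·120 = -13550.
∂h/∂x = [(-1.9)·10 − (-1.3)·120] / -13550 = -0.01011
∂h/∂y = [25·(-1.3) − 115·(-1.9)] / -13550 = -0.01373
|∇h| = √(-0.01011² + -0.01373²) = 0.01705
Seepage velocity v = K·i/n = 280.0 × 0.01705 / 0.27 = 17.68 m/day.

18 m/day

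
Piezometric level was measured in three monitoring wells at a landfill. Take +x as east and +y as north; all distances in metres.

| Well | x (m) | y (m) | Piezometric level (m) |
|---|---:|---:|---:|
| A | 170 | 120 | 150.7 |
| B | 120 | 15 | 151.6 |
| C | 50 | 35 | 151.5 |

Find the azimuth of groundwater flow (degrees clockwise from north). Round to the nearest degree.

006°

With h = a·x + b·y + c and A as origin, the differences give:
  (-50)·a + (-105)·b = +0.9
  (-120)·a + (-85)·b = +0.8
Eliminate b (×(-85) and ×(-105), subtract): -8350·a = 7.50 → a = ∂h/∂x = -0.0008982
Back-substitute: b = ∂h/∂y = -0.008144.
Flow direction (−∇h) has components (+0.0008982 E, +0.008144 N).
Azimuth = atan2(E, N) = atan2(+0.0008982, +0.008144) = 6.3° ≈ 006°.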